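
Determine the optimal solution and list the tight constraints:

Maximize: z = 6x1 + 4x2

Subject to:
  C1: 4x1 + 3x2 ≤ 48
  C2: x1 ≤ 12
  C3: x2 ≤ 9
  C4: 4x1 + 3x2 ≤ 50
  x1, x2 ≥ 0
Optimal: x1 = 12, x2 = 0
Binding: C1, C2, x2 ≥ 0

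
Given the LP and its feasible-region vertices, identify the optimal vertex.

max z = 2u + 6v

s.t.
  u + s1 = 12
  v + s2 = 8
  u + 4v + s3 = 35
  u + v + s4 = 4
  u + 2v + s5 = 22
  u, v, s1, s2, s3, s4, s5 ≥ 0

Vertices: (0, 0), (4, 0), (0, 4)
Evaluating z = 2u + 6v at each vertex:
  (0, 0): z = 0
  (4, 0): z = 8
  (0, 4): z = 24

The largest value is z = 24, attained at (0, 4).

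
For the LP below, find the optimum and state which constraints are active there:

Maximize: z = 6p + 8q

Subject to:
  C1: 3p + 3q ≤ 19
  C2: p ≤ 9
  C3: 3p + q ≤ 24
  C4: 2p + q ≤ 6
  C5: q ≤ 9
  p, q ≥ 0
Optimal: p = 0, q = 6
Slack at optimum:
  C1: slack = 1
  C2: slack = 9
  C3: slack = 18
  C4: slack = 0 (binding)
  C5: slack = 3
  p ≥ 0: p = 0 (binding)
  q ≥ 0: q = 6
Binding constraints: C4, p ≥ 0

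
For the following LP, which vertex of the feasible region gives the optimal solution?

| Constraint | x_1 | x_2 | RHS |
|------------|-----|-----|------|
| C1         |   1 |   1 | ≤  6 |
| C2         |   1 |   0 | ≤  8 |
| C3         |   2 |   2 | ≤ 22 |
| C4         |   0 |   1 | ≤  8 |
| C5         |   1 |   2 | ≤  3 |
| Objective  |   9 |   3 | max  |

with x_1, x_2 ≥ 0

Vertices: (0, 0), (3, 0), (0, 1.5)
Evaluating z = 9x_1 + 3x_2 at each vertex:
  (0, 0): z = 0
  (3, 0): z = 27
  (0, 1.5): z = 4.5

The largest value is z = 27, attained at (3, 0).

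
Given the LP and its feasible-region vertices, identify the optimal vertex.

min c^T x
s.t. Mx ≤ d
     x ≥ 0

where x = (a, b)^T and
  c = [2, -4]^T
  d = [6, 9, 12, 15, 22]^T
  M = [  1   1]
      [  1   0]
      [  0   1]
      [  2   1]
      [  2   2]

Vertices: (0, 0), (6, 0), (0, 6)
(0, 6) with z = -24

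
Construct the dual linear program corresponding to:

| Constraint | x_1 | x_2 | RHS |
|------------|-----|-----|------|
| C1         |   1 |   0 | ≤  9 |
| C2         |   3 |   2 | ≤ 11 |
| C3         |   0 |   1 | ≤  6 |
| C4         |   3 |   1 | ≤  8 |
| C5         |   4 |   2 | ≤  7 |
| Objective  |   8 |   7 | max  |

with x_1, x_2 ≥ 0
Minimize: z = 9y1 + 11y2 + 6y3 + 8y4 + 7y5

Subject to:
  C1: -y1 - 3y2 - 3y4 - 4y5 ≤ -8
  C2: -2y2 - y3 - y4 - 2y5 ≤ -7
  y1, y2, y3, y4, y5 ≥ 0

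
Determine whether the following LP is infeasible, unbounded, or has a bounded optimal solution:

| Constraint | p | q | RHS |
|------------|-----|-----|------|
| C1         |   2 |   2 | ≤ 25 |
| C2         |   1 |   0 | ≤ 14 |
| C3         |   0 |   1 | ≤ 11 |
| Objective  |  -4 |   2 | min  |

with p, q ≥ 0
The point (12.5, 0) satisfies every constraint, so the LP is feasible; the constraints give p ≤ 14 and q ≤ 11, which with p, q ≥ 0 keep the feasible region inside a bounded box. A feasible, bounded LP attains a finite optimum at a vertex.

Bounded optimum: z* = -50 at (12.5, 0).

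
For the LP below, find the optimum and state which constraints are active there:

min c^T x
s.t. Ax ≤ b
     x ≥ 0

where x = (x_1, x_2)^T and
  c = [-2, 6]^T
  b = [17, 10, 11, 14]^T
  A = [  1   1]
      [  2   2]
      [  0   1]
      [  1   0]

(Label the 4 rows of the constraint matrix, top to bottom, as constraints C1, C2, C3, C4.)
Optimal: x_1 = 5, x_2 = 0
Binding: C2, x_2 ≥ 0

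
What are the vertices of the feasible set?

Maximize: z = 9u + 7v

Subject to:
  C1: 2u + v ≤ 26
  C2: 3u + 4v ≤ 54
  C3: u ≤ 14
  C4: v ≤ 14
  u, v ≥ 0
Each vertex is the intersection of two constraint boundaries that also satisfies all remaining constraints:
  u = 0 and v = 0 → (0, 0)
  2u + v = 26 and v = 0 → (13, 0)
  2u + v = 26 and 3u + 4v = 54 → (10, 6)
  3u + 4v = 54 and u = 0 → (0, 13.5)

Vertices: (0, 0), (13, 0), (10, 6), (0, 13.5)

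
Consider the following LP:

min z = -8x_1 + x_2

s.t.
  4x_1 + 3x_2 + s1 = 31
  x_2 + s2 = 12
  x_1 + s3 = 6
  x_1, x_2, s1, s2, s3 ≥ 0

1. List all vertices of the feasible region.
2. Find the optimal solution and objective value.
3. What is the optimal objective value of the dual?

1. (0, 0), (6, 0), (6, 2.333), (0, 10.33)
2. x_1 = 6, x_2 = 0, z = -48
3. -48 (by strong duality, equal to the primal optimum)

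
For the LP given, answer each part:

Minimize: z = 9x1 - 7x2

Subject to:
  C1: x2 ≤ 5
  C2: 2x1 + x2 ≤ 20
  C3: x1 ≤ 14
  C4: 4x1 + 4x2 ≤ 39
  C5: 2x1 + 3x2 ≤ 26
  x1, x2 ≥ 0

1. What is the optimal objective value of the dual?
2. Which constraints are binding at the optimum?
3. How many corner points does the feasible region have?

1. -35 (by strong duality, equal to the primal optimum)
2. C1, x1 ≥ 0
3. 4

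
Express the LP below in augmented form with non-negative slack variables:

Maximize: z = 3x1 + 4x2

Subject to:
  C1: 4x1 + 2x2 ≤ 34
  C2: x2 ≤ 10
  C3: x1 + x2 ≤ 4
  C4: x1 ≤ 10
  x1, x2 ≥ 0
max z = 3x1 + 4x2

s.t.
  4x1 + 2x2 + s1 = 34
  x2 + s2 = 10
  x1 + x2 + s3 = 4
  x1 + s4 = 10
  x1, x2, s1, s2, s3, s4 ≥ 0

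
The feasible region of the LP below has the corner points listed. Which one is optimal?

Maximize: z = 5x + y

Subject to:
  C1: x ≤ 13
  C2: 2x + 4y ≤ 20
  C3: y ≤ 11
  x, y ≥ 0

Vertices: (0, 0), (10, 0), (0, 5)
Evaluating z = 5x + y at each vertex:
  (0, 0): z = 0
  (10, 0): z = 50
  (0, 5): z = 5

The largest value is z = 50, attained at (10, 0).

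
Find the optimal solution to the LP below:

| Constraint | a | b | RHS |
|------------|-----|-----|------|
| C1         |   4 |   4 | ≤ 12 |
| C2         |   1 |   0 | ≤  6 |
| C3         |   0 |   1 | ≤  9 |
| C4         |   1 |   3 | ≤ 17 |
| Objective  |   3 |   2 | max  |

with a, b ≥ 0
Each vertex is the intersection of two constraint boundaries that also satisfies all remaining constraints:
  a = 0 and b = 0 → (0, 0)
  4a + 4b = 12 and b = 0 → (3, 0)
  4a + 4b = 12 and a = 0 → (0, 3)

Evaluating z = 3a + 2b at each vertex:
  (0, 0): z = 0
  (3, 0): z = 9
  (0, 3): z = 6

The maximum is at (3, 0) with z = 9.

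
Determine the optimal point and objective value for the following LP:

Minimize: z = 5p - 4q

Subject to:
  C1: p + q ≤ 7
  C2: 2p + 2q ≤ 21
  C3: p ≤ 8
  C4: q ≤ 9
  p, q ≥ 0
p = 0, q = 7, z = -28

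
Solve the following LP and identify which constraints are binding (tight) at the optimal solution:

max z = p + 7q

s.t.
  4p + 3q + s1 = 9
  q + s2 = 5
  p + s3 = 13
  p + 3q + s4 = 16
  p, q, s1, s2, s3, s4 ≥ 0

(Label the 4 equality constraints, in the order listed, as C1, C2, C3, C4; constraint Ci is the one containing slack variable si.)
Optimal: p = 0, q = 3
Slack at optimum:
  C1: slack = 0 (binding)
  C2: slack = 2
  C3: slack = 13
  C4: slack = 7
  p ≥ 0: p = 0 (binding)
  q ≥ 0: q = 3
Binding constraints: C1, p ≥ 0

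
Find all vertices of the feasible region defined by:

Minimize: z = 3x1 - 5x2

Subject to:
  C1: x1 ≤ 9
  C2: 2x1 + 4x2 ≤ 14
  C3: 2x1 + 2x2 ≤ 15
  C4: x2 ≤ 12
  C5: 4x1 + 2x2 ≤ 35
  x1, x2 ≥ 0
Each vertex is the intersection of two constraint boundaries that also satisfies all remaining constraints:
  x1 = 0 and x2 = 0 → (0, 0)
  2x1 + 4x2 = 14 and x2 = 0 → (7, 0)
  2x1 + 4x2 = 14 and x1 = 0 → (0, 3.5)

Vertices: (0, 0), (7, 0), (0, 3.5)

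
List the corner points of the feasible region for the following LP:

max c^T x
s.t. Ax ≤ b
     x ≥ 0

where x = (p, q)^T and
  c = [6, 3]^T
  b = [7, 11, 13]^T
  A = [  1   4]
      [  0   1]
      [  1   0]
Each vertex is the intersection of two constraint boundaries that also satisfies all remaining constraints:
  p = 0 and q = 0 → (0, 0)
  p + 4q = 7 and q = 0 → (7, 0)
  p + 4q = 7 and p = 0 → (0, 1.75)

Vertices: (0, 0), (7, 0), (0, 1.75)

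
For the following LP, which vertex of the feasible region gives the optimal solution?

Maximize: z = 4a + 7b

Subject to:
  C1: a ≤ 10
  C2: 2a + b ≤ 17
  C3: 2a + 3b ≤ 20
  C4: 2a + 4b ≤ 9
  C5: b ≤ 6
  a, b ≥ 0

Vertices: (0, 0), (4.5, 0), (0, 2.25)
(4.5, 0) with z = 18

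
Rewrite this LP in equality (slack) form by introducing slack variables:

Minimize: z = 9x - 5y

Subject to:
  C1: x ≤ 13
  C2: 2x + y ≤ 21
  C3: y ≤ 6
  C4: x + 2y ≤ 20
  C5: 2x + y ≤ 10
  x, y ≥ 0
min z = 9x - 5y

s.t.
  x + s1 = 13
  2x + y + s2 = 21
  y + s3 = 6
  x + 2y + s4 = 20
  2x + y + s5 = 10
  x, y, s1, s2, s3, s4, s5 ≥ 0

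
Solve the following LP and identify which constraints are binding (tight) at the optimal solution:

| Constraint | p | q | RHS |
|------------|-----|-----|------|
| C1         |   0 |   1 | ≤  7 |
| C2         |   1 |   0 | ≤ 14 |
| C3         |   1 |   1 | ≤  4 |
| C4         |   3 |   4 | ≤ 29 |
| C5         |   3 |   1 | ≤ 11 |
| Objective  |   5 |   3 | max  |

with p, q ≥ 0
Optimal: p = 3.5, q = 0.5
Slack at optimum:
  C1: slack = 6.5
  C2: slack = 10.5
  C3: slack = 0 (binding)
  C4: slack = 16.5
  C5: slack = 0 (binding)
  p ≥ 0: p = 3.5
  q ≥ 0: q = 0.5
Binding constraints: C3, C5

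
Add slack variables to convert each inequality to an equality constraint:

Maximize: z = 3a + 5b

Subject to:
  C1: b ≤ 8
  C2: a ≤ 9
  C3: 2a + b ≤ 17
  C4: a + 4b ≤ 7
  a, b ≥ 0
max z = 3a + 5b

s.t.
  b + s1 = 8
  a + s2 = 9
  2a + b + s3 = 17
  a + 4b + s4 = 7
  a, b, s1, s2, s3, s4 ≥ 0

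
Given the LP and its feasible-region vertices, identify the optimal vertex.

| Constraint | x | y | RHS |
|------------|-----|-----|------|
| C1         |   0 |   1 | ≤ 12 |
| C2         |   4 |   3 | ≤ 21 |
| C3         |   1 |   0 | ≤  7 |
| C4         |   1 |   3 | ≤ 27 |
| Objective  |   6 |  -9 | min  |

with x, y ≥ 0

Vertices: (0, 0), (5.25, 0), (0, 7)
(0, 7) with z = -63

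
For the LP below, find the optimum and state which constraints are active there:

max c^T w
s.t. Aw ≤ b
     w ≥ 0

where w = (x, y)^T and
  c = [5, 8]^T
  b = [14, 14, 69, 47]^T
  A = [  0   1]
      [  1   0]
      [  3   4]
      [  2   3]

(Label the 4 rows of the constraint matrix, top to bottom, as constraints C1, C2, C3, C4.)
Optimal: x = 2.5, y = 14
Binding: C1, C4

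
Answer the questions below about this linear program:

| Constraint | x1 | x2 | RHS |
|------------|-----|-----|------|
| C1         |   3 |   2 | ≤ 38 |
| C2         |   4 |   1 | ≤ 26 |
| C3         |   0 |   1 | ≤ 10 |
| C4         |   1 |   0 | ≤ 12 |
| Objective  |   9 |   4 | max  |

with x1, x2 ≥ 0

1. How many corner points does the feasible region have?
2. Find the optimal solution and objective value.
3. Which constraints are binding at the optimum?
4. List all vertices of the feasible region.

1. 4
2. x1 = 4, x2 = 10, z = 76
3. C2, C3
4. (0, 0), (6.5, 0), (4, 10), (0, 10)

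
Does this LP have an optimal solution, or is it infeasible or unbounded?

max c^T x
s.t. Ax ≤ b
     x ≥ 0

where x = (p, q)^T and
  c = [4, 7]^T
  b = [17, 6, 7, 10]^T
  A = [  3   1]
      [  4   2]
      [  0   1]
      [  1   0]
The point (0, 3) satisfies every constraint, so the LP is feasible; the constraints give p ≤ 10 and q ≤ 7, which with p, q ≥ 0 keep the feasible region inside a bounded box. A feasible, bounded LP attains a finite optimum at a vertex.

Feasible with finite optimum z* = 21 at (0, 3).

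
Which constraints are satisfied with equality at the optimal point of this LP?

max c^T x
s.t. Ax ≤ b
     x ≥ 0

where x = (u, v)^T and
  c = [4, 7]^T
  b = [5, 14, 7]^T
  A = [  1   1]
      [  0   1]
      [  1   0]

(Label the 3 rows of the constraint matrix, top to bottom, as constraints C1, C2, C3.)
Optimal: u = 0, v = 5
Binding: C1, u ≥ 0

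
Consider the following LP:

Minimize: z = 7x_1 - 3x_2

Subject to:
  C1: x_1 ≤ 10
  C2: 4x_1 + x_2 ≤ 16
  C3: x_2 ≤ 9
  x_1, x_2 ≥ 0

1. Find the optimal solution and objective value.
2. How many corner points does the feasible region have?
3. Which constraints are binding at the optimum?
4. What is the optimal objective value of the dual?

1. x_1 = 0, x_2 = 9, z = -27
2. 4
3. C3, x_1 ≥ 0
4. -27 (by strong duality, equal to the primal optimum)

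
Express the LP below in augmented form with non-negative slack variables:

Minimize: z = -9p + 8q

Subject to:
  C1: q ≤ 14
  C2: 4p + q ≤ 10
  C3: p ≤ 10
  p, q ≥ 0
min z = -9p + 8q

s.t.
  q + s1 = 14
  4p + q + s2 = 10
  p + s3 = 10
  p, q, s1, s2, s3 ≥ 0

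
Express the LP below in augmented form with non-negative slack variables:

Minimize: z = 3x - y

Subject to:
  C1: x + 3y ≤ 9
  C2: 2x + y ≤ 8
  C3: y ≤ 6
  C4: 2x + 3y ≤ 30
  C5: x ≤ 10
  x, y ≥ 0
min z = 3x - y

s.t.
  x + 3y + s1 = 9
  2x + y + s2 = 8
  y + s3 = 6
  2x + 3y + s4 = 30
  x + s5 = 10
  x, y, s1, s2, s3, s4, s5 ≥ 0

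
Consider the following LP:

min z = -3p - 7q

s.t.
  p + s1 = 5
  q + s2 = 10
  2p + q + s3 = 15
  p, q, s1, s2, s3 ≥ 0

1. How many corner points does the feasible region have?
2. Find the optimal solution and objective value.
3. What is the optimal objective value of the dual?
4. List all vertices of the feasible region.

1. 5
2. p = 2.5, q = 10, z = -77.5
3. -77.5 (by strong duality, equal to the primal optimum)
4. (0, 0), (5, 0), (5, 5), (2.5, 10), (0, 10)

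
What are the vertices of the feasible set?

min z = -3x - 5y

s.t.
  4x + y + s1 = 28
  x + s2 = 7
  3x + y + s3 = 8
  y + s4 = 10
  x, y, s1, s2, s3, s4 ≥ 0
Each vertex is the intersection of two constraint boundaries that also satisfies all remaining constraints:
  x = 0 and y = 0 → (0, 0)
  3x + y = 8 and y = 0 → (2.667, 0)
  3x + y = 8 and x = 0 → (0, 8)

Vertices: (0, 0), (2.667, 0), (0, 8)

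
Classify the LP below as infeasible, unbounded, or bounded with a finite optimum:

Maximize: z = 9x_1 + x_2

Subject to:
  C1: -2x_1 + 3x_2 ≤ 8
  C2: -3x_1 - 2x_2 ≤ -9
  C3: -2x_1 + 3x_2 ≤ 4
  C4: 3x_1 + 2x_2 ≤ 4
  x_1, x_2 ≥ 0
C4 requires 3x_1 + 2x_2 ≤ 4, while C2 (-3x_1 - 2x_2 ≤ -9) is equivalent to 3x_1 + 2x_2 ≥ 9. Together they would need 9 ≤ 3x_1 + 2x_2 ≤ 4, which is impossible since 9 > 4. No point satisfies all constraints.

Infeasible — the constraint set is empty.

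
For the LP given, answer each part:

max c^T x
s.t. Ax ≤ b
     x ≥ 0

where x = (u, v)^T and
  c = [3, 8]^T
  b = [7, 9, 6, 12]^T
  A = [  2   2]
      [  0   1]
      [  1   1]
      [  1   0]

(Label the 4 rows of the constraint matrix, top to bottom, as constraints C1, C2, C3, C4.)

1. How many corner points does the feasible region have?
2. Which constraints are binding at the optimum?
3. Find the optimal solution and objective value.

1. 3
2. C1, u ≥ 0
3. u = 0, v = 3.5, z = 28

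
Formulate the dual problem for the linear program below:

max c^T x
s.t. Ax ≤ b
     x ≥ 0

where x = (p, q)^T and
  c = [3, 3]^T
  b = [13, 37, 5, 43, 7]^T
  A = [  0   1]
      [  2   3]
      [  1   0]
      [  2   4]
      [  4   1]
Minimize: z = 13y1 + 37y2 + 5y3 + 43y4 + 7y5

Subject to:
  C1: -2y2 - y3 - 2y4 - 4y5 ≤ -3
  C2: -y1 - 3y2 - 4y4 - y5 ≤ -3
  y1, y2, y3, y4, y5 ≥ 0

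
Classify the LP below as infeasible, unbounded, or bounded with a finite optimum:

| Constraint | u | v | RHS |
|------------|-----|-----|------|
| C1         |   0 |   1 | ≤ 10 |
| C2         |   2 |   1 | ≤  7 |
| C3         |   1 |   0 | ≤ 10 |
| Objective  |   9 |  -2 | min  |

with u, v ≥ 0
The point (0, 7) satisfies every constraint, so the LP is feasible; the constraints give u ≤ 10 and v ≤ 10, which with u, v ≥ 0 keep the feasible region inside a bounded box. A feasible, bounded LP attains a finite optimum at a vertex.

Evaluating z = 9u - 2v at each vertex:
  (0, 0): z = 0
  (3.5, 0): z = 31.5
  (0, 7): z = -14

Bounded optimum: z* = -14 at (0, 7).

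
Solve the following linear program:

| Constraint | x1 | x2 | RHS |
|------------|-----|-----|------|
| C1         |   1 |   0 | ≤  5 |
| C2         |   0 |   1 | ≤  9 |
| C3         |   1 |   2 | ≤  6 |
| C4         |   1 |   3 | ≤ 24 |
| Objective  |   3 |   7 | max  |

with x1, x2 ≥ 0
x1 = 0, x2 = 3, z = 21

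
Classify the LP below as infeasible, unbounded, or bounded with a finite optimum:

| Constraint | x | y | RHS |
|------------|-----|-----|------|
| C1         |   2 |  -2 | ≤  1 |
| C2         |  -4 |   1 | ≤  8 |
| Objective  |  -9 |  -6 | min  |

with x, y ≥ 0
Feasible point: (0, 0) satisfies every constraint, so the LP is feasible.
Direction d = (1, 1): for each constraint row a, a·d ≤ 0 —
  (2)(1) + (-2)(1) = 0 ≤ 0
  (-4)(1) + (1)(1) = -3 ≤ 0
and d ≥ 0, so (0, 0) + t·d stays feasible for every t ≥ 0. Along this ray z = -9x - 6y changes by -15 per unit t, so z → −∞.

Unbounded: there is a feasible ray along which z → −∞.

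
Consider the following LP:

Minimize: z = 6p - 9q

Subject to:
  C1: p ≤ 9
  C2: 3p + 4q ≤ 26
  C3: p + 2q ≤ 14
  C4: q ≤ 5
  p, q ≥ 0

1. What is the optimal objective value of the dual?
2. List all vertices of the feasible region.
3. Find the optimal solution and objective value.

1. -45 (by strong duality, equal to the primal optimum)
2. (0, 0), (8.667, 0), (2, 5), (0, 5)
3. p = 0, q = 5, z = -45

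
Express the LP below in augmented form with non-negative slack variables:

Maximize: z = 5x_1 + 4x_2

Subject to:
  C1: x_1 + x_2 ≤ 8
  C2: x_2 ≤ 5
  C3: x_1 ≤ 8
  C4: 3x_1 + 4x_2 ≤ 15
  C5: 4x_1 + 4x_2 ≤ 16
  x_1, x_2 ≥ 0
max z = 5x_1 + 4x_2

s.t.
  x_1 + x_2 + s1 = 8
  x_2 + s2 = 5
  x_1 + s3 = 8
  3x_1 + 4x_2 + s4 = 15
  4x_1 + 4x_2 + s5 = 16
  x_1, x_2, s1, s2, s3, s4, s5 ≥ 0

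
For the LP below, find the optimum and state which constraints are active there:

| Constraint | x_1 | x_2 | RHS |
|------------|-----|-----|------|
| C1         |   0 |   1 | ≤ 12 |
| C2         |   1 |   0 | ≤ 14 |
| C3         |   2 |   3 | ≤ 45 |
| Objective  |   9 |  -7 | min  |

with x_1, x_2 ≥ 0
Optimal: x_1 = 0, x_2 = 12
Slack at optimum:
  C1: slack = 0 (binding)
  C2: slack = 14
  C3: slack = 9
  x_1 ≥ 0: x_1 = 0 (binding)
  x_2 ≥ 0: x_2 = 12
Binding constraints: C1, x_1 ≥ 0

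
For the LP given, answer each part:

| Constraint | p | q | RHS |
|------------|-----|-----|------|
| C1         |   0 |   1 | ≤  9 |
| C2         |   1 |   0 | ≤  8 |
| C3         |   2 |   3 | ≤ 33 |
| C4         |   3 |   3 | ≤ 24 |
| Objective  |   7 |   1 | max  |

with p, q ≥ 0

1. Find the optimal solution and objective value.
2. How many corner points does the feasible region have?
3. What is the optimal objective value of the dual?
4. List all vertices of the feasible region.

1. p = 8, q = 0, z = 56
2. 3
3. 56 (by strong duality, equal to the primal optimum)
4. (0, 0), (8, 0), (0, 8)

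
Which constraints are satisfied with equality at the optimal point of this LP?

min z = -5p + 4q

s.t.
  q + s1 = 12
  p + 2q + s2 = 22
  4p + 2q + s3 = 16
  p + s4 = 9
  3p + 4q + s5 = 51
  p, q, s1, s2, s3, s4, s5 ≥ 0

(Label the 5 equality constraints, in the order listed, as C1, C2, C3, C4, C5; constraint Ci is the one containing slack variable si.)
Optimal: p = 4, q = 0
Binding: C3, q ≥ 0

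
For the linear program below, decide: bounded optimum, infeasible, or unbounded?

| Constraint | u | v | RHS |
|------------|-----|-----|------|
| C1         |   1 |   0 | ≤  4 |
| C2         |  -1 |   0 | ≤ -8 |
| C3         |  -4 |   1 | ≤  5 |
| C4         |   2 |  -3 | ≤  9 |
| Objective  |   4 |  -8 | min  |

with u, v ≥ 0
C1 requires u ≤ 4, while C2 (-u ≤ -8) is equivalent to u ≥ 8. Together they would need 8 ≤ u ≤ 4, which is impossible since 8 > 4. No point satisfies all constraints.

Infeasible — the constraint set is empty.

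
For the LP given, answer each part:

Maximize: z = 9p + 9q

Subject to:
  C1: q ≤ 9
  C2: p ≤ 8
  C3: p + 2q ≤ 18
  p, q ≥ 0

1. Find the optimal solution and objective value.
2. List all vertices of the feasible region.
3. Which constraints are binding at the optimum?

1. p = 8, q = 5, z = 117
2. (0, 0), (8, 0), (8, 5), (0, 9)
3. C2, C3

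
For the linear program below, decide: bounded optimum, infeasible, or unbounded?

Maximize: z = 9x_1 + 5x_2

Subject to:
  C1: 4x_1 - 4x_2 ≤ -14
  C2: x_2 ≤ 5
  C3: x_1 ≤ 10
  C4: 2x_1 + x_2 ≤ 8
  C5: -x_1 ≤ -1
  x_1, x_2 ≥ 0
The point (1.5, 5) satisfies every constraint, so the LP is feasible; the constraints give x_1 ≤ 10 and x_2 ≤ 5, which with x_1, x_2 ≥ 0 keep the feasible region inside a bounded box. A feasible, bounded LP attains a finite optimum at a vertex.

Evaluating z = 9x_1 + 5x_2 at each vertex:
  (1, 4.5): z = 31.5
  (1.5, 5): z = 38.5
  (1, 5): z = 34

The LP has an optimal solution: (1.5, 5) with z = 38.5.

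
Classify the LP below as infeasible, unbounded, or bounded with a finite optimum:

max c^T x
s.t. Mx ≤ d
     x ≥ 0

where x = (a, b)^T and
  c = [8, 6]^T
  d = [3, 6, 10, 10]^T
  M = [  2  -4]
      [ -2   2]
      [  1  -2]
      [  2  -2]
Feasible point: (0, 0) satisfies every constraint, so the LP is feasible.
Direction d = (1, 1): for each constraint row a, a·d ≤ 0 —
  (2)(1) + (-4)(1) = -2 ≤ 0
  (-2)(1) + (2)(1) = 0 ≤ 0
  (1)(1) + (-2)(1) = -1 ≤ 0
  (2)(1) + (-2)(1) = 0 ≤ 0
and d ≥ 0, so (0, 0) + t·d stays feasible for every t ≥ 0. Along this ray z = 8a + 6b changes by 14 per unit t, so z → +∞.

Unbounded: there is a feasible ray along which z → +∞.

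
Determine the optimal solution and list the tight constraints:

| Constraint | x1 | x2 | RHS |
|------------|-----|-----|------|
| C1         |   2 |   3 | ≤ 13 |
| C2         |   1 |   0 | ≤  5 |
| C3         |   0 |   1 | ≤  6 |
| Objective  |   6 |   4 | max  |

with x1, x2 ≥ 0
Optimal: x1 = 5, x2 = 1
Binding: C1, C2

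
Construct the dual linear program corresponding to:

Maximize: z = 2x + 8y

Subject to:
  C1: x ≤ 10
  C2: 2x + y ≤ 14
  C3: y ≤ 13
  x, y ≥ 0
Minimize: z = 10y1 + 14y2 + 13y3

Subject to:
  C1: -y1 - 2y2 ≤ -2
  C2: -y2 - y3 ≤ -8
  y1, y2, y3 ≥ 0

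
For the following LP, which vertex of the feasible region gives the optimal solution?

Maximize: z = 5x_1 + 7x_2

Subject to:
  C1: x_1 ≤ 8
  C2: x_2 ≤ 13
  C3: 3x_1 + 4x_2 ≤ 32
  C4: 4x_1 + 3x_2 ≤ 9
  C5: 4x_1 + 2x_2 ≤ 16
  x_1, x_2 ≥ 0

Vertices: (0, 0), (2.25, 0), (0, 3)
Evaluating z = 5x_1 + 7x_2 at each vertex:
  (0, 0): z = 0
  (2.25, 0): z = 11.25
  (0, 3): z = 21

The largest value is z = 21, attained at (0, 3).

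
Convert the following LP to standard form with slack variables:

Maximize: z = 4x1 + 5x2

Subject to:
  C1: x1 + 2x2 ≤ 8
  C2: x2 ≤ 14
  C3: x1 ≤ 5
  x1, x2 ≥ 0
max z = 4x1 + 5x2

s.t.
  x1 + 2x2 + s1 = 8
  x2 + s2 = 14
  x1 + s3 = 5
  x1, x2, s1, s2, s3 ≥ 0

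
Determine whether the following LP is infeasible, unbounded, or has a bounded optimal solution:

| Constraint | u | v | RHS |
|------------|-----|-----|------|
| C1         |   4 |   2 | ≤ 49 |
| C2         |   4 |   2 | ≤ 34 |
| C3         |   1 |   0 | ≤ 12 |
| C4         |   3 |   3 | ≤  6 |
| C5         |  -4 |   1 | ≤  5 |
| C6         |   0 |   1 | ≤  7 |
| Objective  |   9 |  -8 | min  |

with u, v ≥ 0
The point (0, 2) satisfies every constraint, so the LP is feasible; the constraints give u ≤ 12 and v ≤ 7, which with u, v ≥ 0 keep the feasible region inside a bounded box. A feasible, bounded LP attains a finite optimum at a vertex.

Bounded optimum: z* = -16 at (0, 2).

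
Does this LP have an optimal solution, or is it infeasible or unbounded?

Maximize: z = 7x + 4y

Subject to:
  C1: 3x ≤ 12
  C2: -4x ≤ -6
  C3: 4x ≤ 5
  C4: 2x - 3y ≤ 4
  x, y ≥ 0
C3 requires 4x ≤ 5, while C2 (-4x ≤ -6) is equivalent to 4x ≥ 6. Together they would need 6 ≤ 4x ≤ 5, which is impossible since 6 > 5. No point satisfies all constraints.

Infeasible: no point satisfies all constraints simultaneously.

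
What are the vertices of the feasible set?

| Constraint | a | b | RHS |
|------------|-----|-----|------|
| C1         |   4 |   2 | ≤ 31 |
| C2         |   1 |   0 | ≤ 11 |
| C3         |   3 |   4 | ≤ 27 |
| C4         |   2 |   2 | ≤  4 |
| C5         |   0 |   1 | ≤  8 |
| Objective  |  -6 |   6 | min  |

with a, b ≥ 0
Each vertex is the intersection of two constraint boundaries that also satisfies all remaining constraints:
  a = 0 and b = 0 → (0, 0)
  2a + 2b = 4 and b = 0 → (2, 0)
  2a + 2b = 4 and a = 0 → (0, 2)

Vertices: (0, 0), (2, 0), (0, 2)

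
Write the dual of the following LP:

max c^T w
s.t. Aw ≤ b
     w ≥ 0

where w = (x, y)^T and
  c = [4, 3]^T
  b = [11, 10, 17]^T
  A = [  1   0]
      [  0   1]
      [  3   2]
Minimize: z = 11y1 + 10y2 + 17y3

Subject to:
  C1: -y1 - 3y3 ≤ -4
  C2: -y2 - 2y3 ≤ -3
  y1, y2, y3 ≥ 0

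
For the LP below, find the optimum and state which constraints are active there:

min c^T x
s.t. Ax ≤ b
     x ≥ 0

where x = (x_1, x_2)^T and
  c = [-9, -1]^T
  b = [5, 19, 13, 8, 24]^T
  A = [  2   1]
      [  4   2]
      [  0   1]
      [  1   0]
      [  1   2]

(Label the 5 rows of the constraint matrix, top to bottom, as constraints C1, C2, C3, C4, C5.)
Optimal: x_1 = 2.5, x_2 = 0
Slack at optimum:
  C1: slack = 0 (binding)
  C2: slack = 9
  C3: slack = 13
  C4: slack = 5.5
  C5: slack = 21.5
  x_1 ≥ 0: x_1 = 2.5
  x_2 ≥ 0: x_2 = 0 (binding)
Binding constraints: C1, x_2 ≥ 0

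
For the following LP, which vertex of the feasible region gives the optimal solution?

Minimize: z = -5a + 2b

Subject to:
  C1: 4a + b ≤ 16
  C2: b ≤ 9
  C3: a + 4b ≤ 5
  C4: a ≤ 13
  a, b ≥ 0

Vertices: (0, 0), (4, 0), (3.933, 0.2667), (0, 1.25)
Evaluating z = -5a + 2b at each vertex:
  (0, 0): z = 0
  (4, 0): z = -20
  (3.933, 0.2667): z = -19.13
  (0, 1.25): z = 2.5

The smallest value is z = -20, attained at (4, 0).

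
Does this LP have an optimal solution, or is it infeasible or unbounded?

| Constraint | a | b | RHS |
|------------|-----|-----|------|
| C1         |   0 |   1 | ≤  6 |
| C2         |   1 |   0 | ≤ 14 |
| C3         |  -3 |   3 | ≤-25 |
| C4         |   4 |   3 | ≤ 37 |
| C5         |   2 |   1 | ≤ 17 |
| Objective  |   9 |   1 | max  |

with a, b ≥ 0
The point (8.5, 0) satisfies every constraint, so the LP is feasible; the constraints give a ≤ 14 and b ≤ 6, which with a, b ≥ 0 keep the feasible region inside a bounded box. A feasible, bounded LP attains a finite optimum at a vertex.

Evaluating z = 9a + b at each vertex:
  (8.333, 0): z = 75
  (8.5, 0): z = 76.5
  (8.444, 0.1111): z = 76.11

The LP has an optimal solution: (8.5, 0) with z = 76.5.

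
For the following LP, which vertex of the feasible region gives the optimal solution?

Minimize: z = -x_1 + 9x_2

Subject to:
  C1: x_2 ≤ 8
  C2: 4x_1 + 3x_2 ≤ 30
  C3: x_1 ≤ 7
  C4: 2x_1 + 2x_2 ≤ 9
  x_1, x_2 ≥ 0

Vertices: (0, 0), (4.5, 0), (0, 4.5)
Evaluating z = -x_1 + 9x_2 at each vertex:
  (0, 0): z = 0
  (4.5, 0): z = -4.5
  (0, 4.5): z = 40.5

The smallest value is z = -4.5, attained at (4.5, 0).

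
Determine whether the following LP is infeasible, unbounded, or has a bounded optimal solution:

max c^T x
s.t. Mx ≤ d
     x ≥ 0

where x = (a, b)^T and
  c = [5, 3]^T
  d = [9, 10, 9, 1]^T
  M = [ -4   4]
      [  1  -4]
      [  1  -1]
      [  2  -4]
Feasible point: (0, 0) satisfies every constraint, so the LP is feasible.
Direction d = (1, 1): for each constraint row a, a·d ≤ 0 —
  (-4)(1) + (4)(1) = 0 ≤ 0
  (1)(1) + (-4)(1) = -3 ≤ 0
  (1)(1) + (-1)(1) = 0 ≤ 0
  (2)(1) + (-4)(1) = -2 ≤ 0
and d ≥ 0, so (0, 0) + t·d stays feasible for every t ≥ 0. Along this ray z = 5a + 3b changes by 8 per unit t, so z → +∞.

Unbounded — the objective can increase without bound over the feasible region.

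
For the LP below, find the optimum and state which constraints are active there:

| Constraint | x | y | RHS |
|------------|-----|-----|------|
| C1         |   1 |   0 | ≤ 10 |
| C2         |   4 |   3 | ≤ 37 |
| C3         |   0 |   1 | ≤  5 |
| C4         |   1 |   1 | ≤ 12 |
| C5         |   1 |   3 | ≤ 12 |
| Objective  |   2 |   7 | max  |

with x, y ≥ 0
Optimal: x = 0, y = 4
Slack at optimum:
  C1: slack = 10
  C2: slack = 25
  C3: slack = 1
  C4: slack = 8
  C5: slack = 0 (binding)
  x ≥ 0: x = 0 (binding)
  y ≥ 0: y = 4
Binding constraints: C5, x ≥ 0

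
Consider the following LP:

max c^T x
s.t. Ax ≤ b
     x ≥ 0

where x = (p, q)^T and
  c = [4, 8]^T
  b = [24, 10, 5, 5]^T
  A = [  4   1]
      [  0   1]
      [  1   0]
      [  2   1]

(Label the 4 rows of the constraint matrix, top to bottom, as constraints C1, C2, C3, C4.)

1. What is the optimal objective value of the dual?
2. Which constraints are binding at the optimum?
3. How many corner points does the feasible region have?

1. 40 (by strong duality, equal to the primal optimum)
2. C4, p ≥ 0
3. 3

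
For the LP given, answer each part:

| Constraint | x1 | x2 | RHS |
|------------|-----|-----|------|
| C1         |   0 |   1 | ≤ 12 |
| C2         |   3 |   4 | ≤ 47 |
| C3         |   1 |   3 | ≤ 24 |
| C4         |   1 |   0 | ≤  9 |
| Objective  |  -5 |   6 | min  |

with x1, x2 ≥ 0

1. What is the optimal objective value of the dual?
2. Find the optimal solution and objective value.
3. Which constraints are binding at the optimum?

1. -45 (by strong duality, equal to the primal optimum)
2. x1 = 9, x2 = 0, z = -45
3. C4, x2 ≥ 0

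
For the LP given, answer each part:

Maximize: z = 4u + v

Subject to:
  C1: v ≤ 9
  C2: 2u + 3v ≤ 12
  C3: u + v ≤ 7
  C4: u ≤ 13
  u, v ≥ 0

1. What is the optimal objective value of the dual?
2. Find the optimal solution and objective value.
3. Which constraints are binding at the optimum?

1. 24 (by strong duality, equal to the primal optimum)
2. u = 6, v = 0, z = 24
3. C2, v ≥ 0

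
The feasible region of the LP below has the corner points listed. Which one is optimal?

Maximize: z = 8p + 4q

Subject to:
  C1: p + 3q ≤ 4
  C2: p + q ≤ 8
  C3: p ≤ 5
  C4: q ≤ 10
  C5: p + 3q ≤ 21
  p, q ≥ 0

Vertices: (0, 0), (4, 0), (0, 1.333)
Evaluating z = 8p + 4q at each vertex:
  (0, 0): z = 0
  (4, 0): z = 32
  (0, 1.333): z = 5.333

The largest value is z = 32, attained at (4, 0).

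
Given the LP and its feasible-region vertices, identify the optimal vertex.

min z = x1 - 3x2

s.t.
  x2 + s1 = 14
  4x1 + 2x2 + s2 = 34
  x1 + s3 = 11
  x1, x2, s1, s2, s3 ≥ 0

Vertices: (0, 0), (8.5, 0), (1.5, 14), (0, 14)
(0, 14) with z = -42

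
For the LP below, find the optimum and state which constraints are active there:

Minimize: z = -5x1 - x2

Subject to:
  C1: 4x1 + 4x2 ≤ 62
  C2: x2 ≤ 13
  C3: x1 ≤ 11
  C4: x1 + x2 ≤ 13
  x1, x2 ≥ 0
Optimal: x1 = 11, x2 = 2
Slack at optimum:
  C1: slack = 10
  C2: slack = 11
  C3: slack = 0 (binding)
  C4: slack = 0 (binding)
  x1 ≥ 0: x1 = 11
  x2 ≥ 0: x2 = 2
Binding constraints: C3, C4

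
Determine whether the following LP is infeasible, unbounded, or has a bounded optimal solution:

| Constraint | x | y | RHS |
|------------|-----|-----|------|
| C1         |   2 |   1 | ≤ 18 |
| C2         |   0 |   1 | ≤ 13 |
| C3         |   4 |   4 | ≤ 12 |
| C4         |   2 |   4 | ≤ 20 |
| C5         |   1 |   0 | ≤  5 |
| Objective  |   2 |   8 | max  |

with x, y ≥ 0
The point (0, 3) satisfies every constraint, so the LP is feasible; the constraints give x ≤ 5 and y ≤ 13, which with x, y ≥ 0 keep the feasible region inside a bounded box. A feasible, bounded LP attains a finite optimum at a vertex.

Evaluating z = 2x + 8y at each vertex:
  (0, 0): z = 0
  (3, 0): z = 6
  (0, 3): z = 24

The LP has an optimal solution: (0, 3) with z = 24.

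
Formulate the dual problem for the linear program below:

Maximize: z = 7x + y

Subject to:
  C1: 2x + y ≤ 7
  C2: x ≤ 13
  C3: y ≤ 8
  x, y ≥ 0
Minimize: z = 7y1 + 13y2 + 8y3

Subject to:
  C1: -2y1 - y2 ≤ -7
  C2: -y1 - y3 ≤ -1
  y1, y2, y3 ≥ 0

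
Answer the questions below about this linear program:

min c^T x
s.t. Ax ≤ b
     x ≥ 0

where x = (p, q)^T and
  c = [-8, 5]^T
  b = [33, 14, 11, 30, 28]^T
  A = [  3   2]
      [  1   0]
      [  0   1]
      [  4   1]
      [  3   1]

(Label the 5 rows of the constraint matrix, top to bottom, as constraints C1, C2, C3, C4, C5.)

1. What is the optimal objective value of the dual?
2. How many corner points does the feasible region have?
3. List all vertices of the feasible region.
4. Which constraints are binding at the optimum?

1. -60 (by strong duality, equal to the primal optimum)
2. 5
3. (0, 0), (7.5, 0), (5.4, 8.4), (3.667, 11), (0, 11)
4. C4, q ≥ 0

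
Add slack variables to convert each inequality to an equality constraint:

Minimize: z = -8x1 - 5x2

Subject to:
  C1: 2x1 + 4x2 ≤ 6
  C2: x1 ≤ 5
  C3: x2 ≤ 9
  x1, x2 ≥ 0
min z = -8x1 - 5x2

s.t.
  2x1 + 4x2 + s1 = 6
  x1 + s2 = 5
  x2 + s3 = 9
  x1, x2, s1, s2, s3 ≥ 0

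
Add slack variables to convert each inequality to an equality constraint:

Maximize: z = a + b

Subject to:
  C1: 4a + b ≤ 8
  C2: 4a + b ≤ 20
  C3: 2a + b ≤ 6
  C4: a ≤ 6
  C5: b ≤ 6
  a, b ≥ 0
max z = a + b

s.t.
  4a + b + s1 = 8
  4a + b + s2 = 20
  2a + b + s3 = 6
  a + s4 = 6
  b + s5 = 6
  a, b, s1, s2, s3, s4, s5 ≥ 0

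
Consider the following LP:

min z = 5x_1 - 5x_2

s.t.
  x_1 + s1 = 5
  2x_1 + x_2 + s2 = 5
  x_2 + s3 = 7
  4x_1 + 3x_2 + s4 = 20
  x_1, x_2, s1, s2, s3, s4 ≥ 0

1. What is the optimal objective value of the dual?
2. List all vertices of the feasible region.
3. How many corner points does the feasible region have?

1. -25 (by strong duality, equal to the primal optimum)
2. (0, 0), (2.5, 0), (0, 5)
3. 3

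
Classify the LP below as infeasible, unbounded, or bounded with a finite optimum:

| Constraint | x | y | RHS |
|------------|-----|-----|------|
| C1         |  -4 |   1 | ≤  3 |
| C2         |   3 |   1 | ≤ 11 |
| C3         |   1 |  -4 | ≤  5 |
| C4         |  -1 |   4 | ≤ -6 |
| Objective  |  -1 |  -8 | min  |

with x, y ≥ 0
C3 requires x - 4y ≤ 5, while C4 (-x + 4y ≤ -6) is equivalent to x - 4y ≥ 6. Together they would need 6 ≤ x - 4y ≤ 5, which is impossible since 6 > 5. No point satisfies all constraints.

The feasible region is empty; the LP is infeasible.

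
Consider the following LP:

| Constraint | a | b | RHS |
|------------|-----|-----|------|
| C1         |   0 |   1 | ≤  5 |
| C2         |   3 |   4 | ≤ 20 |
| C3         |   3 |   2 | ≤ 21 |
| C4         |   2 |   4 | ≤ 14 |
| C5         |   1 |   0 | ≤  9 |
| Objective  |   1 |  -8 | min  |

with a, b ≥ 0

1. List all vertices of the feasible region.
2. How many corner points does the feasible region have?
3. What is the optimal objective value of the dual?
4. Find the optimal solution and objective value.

1. (0, 0), (6.667, 0), (6, 0.5), (0, 3.5)
2. 4
3. -28 (by strong duality, equal to the primal optimum)
4. a = 0, b = 3.5, z = -28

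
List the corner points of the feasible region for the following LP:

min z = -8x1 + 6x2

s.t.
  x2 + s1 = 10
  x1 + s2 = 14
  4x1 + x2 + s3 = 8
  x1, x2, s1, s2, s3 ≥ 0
Each vertex is the intersection of two constraint boundaries that also satisfies all remaining constraints:
  x1 = 0 and x2 = 0 → (0, 0)
  4x1 + x2 = 8 and x2 = 0 → (2, 0)
  4x1 + x2 = 8 and x1 = 0 → (0, 8)

Vertices: (0, 0), (2, 0), (0, 8)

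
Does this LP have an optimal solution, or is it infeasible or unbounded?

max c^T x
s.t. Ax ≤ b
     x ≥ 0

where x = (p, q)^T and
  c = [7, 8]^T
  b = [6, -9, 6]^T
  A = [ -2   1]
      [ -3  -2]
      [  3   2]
One constraint requires 3p + 2q ≤ 6, while the constraint -3p - 2q ≤ -9 is equivalent to 3p + 2q ≥ 9. Together they would need 9 ≤ 3p + 2q ≤ 6, which is impossible since 9 > 6. No point satisfies all constraints.

Infeasible: no point satisfies all constraints simultaneously.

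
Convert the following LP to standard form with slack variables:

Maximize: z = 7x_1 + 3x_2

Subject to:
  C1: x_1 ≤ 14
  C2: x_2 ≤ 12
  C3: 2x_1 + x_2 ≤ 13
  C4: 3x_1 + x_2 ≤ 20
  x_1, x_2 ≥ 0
max z = 7x_1 + 3x_2

s.t.
  x_1 + s1 = 14
  x_2 + s2 = 12
  2x_1 + x_2 + s3 = 13
  3x_1 + x_2 + s4 = 20
  x_1, x_2, s1, s2, s3, s4 ≥ 0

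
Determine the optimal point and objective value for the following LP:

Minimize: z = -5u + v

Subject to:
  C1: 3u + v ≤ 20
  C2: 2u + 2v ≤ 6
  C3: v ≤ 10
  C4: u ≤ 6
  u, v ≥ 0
u = 3, v = 0, z = -15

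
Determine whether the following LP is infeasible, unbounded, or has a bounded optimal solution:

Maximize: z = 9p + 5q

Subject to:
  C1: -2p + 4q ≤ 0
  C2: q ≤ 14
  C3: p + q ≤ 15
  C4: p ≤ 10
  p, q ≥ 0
The point (10, 5) satisfies every constraint, so the LP is feasible; the constraints give p ≤ 10 and q ≤ 14, which with p, q ≥ 0 keep the feasible region inside a bounded box. A feasible, bounded LP attains a finite optimum at a vertex.

The LP has an optimal solution: (10, 5) with z = 115.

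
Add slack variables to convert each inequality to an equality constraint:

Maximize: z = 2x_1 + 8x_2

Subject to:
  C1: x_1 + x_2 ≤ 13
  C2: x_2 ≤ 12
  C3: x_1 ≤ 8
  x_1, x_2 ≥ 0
max z = 2x_1 + 8x_2

s.t.
  x_1 + x_2 + s1 = 13
  x_2 + s2 = 12
  x_1 + s3 = 8
  x_1, x_2, s1, s2, s3 ≥ 0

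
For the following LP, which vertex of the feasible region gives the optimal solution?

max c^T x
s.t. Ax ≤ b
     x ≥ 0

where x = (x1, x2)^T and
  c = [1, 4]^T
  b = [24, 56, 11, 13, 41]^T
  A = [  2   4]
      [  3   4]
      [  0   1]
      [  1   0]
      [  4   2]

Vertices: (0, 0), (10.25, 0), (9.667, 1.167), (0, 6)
Evaluating z = x1 + 4x2 at each vertex:
  (0, 0): z = 0
  (10.25, 0): z = 10.25
  (9.667, 1.167): z = 14.33
  (0, 6): z = 24

The largest value is z = 24, attained at (0, 6).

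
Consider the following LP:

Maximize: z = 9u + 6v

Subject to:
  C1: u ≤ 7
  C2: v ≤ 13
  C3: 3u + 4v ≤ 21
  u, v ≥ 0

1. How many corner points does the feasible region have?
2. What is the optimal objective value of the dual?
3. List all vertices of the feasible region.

1. 3
2. 63 (by strong duality, equal to the primal optimum)
3. (0, 0), (7, 0), (0, 5.25)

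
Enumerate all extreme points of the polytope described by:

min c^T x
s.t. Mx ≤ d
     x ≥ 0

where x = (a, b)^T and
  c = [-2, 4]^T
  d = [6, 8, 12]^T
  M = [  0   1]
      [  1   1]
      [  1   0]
Each vertex is the intersection of two constraint boundaries that also satisfies all remaining constraints:
  a = 0 and b = 0 → (0, 0)
  a + b = 8 and b = 0 → (8, 0)
  b = 6 and a + b = 8 → (2, 6)
  b = 6 and a = 0 → (0, 6)

Vertices: (0, 0), (8, 0), (2, 6), (0, 6)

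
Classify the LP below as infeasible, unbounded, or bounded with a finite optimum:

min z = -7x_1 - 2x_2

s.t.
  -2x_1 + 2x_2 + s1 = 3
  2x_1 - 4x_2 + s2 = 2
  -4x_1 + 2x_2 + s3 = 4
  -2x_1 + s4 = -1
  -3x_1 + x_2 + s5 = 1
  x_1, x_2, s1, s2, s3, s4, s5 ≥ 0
Feasible point: (1, 0) satisfies every constraint, so the LP is feasible.
Direction d = (1, 1): for each constraint row a, a·d ≤ 0 —
  (-2)(1) + (2)(1) = 0 ≤ 0
  (2)(1) + (-4)(1) = -2 ≤ 0
  (-4)(1) + (2)(1) = -2 ≤ 0
  (-2)(1) + (0)(1) = -2 ≤ 0
  (-3)(1) + (1)(1) = -2 ≤ 0
and d ≥ 0, so (1, 0) + t·d stays feasible for every t ≥ 0. Along this ray z = -7x_1 - 2x_2 changes by -9 per unit t, so z → −∞.

Unbounded: there is a feasible ray along which z → −∞.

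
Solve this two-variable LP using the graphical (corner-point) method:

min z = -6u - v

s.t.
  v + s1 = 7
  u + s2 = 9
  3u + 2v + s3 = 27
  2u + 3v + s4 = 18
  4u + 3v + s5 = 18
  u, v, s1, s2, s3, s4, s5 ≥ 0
Each vertex is the intersection of two constraint boundaries that also satisfies all remaining constraints:
  u = 0 and v = 0 → (0, 0)
  4u + 3v = 18 and v = 0 → (4.5, 0)
  2u + 3v = 18 and 4u + 3v = 18 → (0, 6)

Evaluating z = -6u - v at each vertex:
  (0, 0): z = 0
  (4.5, 0): z = -27
  (0, 6): z = -6

The minimum is at (4.5, 0) with z = -27.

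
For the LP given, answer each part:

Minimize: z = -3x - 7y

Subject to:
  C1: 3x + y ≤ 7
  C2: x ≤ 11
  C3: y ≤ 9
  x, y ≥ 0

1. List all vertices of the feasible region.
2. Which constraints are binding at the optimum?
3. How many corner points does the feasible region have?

1. (0, 0), (2.333, 0), (0, 7)
2. C1, x ≥ 0
3. 3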